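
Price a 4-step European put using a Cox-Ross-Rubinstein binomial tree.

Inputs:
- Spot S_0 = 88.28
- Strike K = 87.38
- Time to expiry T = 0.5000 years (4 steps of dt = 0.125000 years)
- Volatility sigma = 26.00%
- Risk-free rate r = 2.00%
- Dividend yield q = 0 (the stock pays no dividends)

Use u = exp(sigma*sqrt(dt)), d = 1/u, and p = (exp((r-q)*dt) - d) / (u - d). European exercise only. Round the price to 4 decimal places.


Answer: Price = V(0,0) = 5.3261

Derivation:
dt = T/N = 0.125000
u = exp(sigma*sqrt(dt)) = 1.096281; d = 1/u = 0.912175
p = (exp((r-q)*dt) - d) / (u - d) = 0.490631
Discount per step: exp(-r*dt) = 0.997503
Stock lattice S(k, i) with i counting down-moves:
  k=0: S(0,0) = 88.2800
  k=1: S(1,0) = 96.7797; S(1,1) = 80.5268
  k=2: S(2,0) = 106.0978; S(2,1) = 88.2800; S(2,2) = 73.4545
  k=3: S(3,0) = 116.3130; S(3,1) = 96.7797; S(3,2) = 80.5268; S(3,3) = 67.0033
  k=4: S(4,0) = 127.5118; S(4,1) = 106.0978; S(4,2) = 88.2800; S(4,3) = 73.4545; S(4,4) = 61.1187
Terminal payoffs V(N, i) = max(K - S_T, 0):
  V(4,0) = 0.000000; V(4,1) = 0.000000; V(4,2) = 0.000000; V(4,3) = 13.925526; V(4,4) = 26.261289
Backward induction: V(k, i) = exp(-r*dt) * [p * V(k+1, i) + (1-p) * V(k+1, i+1)].
  V(3,0) = exp(-r*dt) * [p*0.000000 + (1-p)*0.000000] = 0.000000
  V(3,1) = exp(-r*dt) * [p*0.000000 + (1-p)*0.000000] = 0.000000
  V(3,2) = exp(-r*dt) * [p*0.000000 + (1-p)*13.925526] = 7.075516
  V(3,3) = exp(-r*dt) * [p*13.925526 + (1-p)*26.261289] = 20.158518
  V(2,0) = exp(-r*dt) * [p*0.000000 + (1-p)*0.000000] = 0.000000
  V(2,1) = exp(-r*dt) * [p*0.000000 + (1-p)*7.075516] = 3.595048
  V(2,2) = exp(-r*dt) * [p*7.075516 + (1-p)*20.158518] = 13.705283
  V(1,0) = exp(-r*dt) * [p*0.000000 + (1-p)*3.595048] = 1.826633
  V(1,1) = exp(-r*dt) * [p*3.595048 + (1-p)*13.705283] = 8.723051
  V(0,0) = exp(-r*dt) * [p*1.826633 + (1-p)*8.723051] = 5.326120


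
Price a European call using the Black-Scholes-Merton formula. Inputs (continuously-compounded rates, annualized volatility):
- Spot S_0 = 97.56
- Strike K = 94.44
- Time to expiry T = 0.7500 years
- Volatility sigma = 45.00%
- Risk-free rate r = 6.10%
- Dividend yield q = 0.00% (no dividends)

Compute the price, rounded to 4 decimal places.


d1 = (ln(S/K) + (r - q + 0.5*sigma^2) * T) / (sigma * sqrt(T)) = 0.39565265
d2 = d1 - sigma * sqrt(T) = 0.00594122
exp(-rT) = 0.95528075; exp(-qT) = 1.00000000
C = S_0 * exp(-qT) * N(d1) - K * exp(-rT) * N(d2)
N(d1) = 0.65381936; N(d2) = 0.50237019
C = 97.5600 * 1.00000000 * 0.65381936 - 94.4400 * 0.95528075 * 0.50237019 = 18.4644

Answer: Price = 18.4644


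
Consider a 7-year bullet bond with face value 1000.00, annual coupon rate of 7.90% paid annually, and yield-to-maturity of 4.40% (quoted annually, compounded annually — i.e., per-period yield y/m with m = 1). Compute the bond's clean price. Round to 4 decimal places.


Coupon per period c = face * coupon_rate / m = 79.000000
Periods per year m = 1; per-period yield y/m = 0.044000
Number of cashflows N = 7
Cashflows (t years, CF_t, discount factor 1/(1+y/m)^(m*t), PV):
  t = 1.0000: CF_t = 79.000000, DF = 0.957854, PV = 75.670498
  t = 2.0000: CF_t = 79.000000, DF = 0.917485, PV = 72.481320
  t = 3.0000: CF_t = 79.000000, DF = 0.878817, PV = 69.426552
  t = 4.0000: CF_t = 79.000000, DF = 0.841779, PV = 66.500528
  t = 5.0000: CF_t = 79.000000, DF = 0.806302, PV = 63.697824
  t = 6.0000: CF_t = 79.000000, DF = 0.772320, PV = 61.013242
  t = 7.0000: CF_t = 1079.000000, DF = 0.739770, PV = 798.211451
Price P = sum_t PV_t = 1207.001415

Answer: Price = 1207.0014


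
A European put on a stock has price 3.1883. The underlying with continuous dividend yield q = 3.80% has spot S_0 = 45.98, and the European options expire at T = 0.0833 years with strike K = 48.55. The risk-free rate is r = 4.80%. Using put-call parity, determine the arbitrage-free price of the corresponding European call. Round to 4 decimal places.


Put-call parity: C - P = S_0 * exp(-qT) - K * exp(-rT).
S_0 * exp(-qT) = 45.9800 * 0.99683960 = 45.83468502
K * exp(-rT) = 48.5500 * 0.99600958 = 48.35626525
C = P + S*exp(-qT) - K*exp(-rT)
C = 3.1883 + 45.83468502 - 48.35626525 = 0.6667

Answer: Call price = 0.6667


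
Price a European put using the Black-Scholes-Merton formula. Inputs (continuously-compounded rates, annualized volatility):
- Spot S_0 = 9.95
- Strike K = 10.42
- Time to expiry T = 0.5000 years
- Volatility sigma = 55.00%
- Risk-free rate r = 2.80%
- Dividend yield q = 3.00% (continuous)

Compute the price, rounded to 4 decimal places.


Answer: Price = 1.7956

Derivation:
d1 = (ln(S/K) + (r - q + 0.5*sigma^2) * T) / (sigma * sqrt(T)) = 0.07320616
d2 = d1 - sigma * sqrt(T) = -0.31570257
exp(-rT) = 0.98609754; exp(-qT) = 0.98511194
P = K * exp(-rT) * N(-d2) - S_0 * exp(-qT) * N(-d1)
N(-d1) = 0.47082103; N(-d2) = 0.62388586
P = 10.4200 * 0.98609754 * 0.62388586 - 9.9500 * 0.98511194 * 0.47082103 = 1.7956


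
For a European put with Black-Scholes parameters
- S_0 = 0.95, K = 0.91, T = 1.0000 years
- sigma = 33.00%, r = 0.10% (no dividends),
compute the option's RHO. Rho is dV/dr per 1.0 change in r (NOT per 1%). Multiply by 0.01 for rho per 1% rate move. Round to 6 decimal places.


d1 = 0.2983860154; d2 = -0.0316139846
phi(d1) = 0.3815720294; exp(-qT) = 1.0000000000; exp(-rT) = 0.9990004998
N(-d2) = 0.5126100546
Rho = -K*T*exp(-rT)*N(-d2) = -0.9100 * 1.0000 * 0.9990004998 * 0.5126100546 = -0.466009

Answer: Rho = -0.466009


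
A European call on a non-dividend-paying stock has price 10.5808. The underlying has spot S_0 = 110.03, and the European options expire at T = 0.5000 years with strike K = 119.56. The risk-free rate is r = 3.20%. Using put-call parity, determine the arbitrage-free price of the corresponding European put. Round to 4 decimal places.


Answer: Put price = 18.2131

Derivation:
Put-call parity: C - P = S_0 * exp(-qT) - K * exp(-rT).
S_0 * exp(-qT) = 110.0300 * 1.00000000 = 110.03000000
K * exp(-rT) = 119.5600 * 0.98412732 = 117.66226239
P = C - S*exp(-qT) + K*exp(-rT)
P = 10.5808 - 110.03000000 + 117.66226239 = 18.2131


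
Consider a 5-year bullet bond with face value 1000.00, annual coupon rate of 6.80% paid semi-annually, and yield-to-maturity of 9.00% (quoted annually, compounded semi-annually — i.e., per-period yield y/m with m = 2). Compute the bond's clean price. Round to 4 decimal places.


Answer: Price = 912.9601

Derivation:
Coupon per period c = face * coupon_rate / m = 34.000000
Periods per year m = 2; per-period yield y/m = 0.045000
Number of cashflows N = 10
Cashflows (t years, CF_t, discount factor 1/(1+y/m)^(m*t), PV):
  t = 0.5000: CF_t = 34.000000, DF = 0.956938, PV = 32.535885
  t = 1.0000: CF_t = 34.000000, DF = 0.915730, PV = 31.134818
  t = 1.5000: CF_t = 34.000000, DF = 0.876297, PV = 29.794085
  t = 2.0000: CF_t = 34.000000, DF = 0.838561, PV = 28.511086
  t = 2.5000: CF_t = 34.000000, DF = 0.802451, PV = 27.283336
  t = 3.0000: CF_t = 34.000000, DF = 0.767896, PV = 26.108455
  t = 3.5000: CF_t = 34.000000, DF = 0.734828, PV = 24.984168
  t = 4.0000: CF_t = 34.000000, DF = 0.703185, PV = 23.908294
  t = 4.5000: CF_t = 34.000000, DF = 0.672904, PV = 22.878751
  t = 5.0000: CF_t = 1034.000000, DF = 0.643928, PV = 665.821223
Price P = sum_t PV_t = 912.960100


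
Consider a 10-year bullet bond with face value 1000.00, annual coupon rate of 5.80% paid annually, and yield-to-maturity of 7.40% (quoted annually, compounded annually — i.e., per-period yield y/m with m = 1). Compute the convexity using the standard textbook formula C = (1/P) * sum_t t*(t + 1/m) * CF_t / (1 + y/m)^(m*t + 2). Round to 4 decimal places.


Answer: Convexity = 66.9628

Derivation:
Coupon per period c = face * coupon_rate / m = 58.000000
Periods per year m = 1; per-period yield y/m = 0.074000
Number of cashflows N = 10
Cashflows (t years, CF_t, discount factor 1/(1+y/m)^(m*t), PV):
  t = 1.0000: CF_t = 58.000000, DF = 0.931099, PV = 54.003724
  t = 2.0000: CF_t = 58.000000, DF = 0.866945, PV = 50.282797
  t = 3.0000: CF_t = 58.000000, DF = 0.807211, PV = 46.818247
  t = 4.0000: CF_t = 58.000000, DF = 0.751593, PV = 43.592409
  t = 5.0000: CF_t = 58.000000, DF = 0.699808, PV = 40.588835
  t = 6.0000: CF_t = 58.000000, DF = 0.651590, PV = 37.792211
  t = 7.0000: CF_t = 58.000000, DF = 0.606694, PV = 35.188279
  t = 8.0000: CF_t = 58.000000, DF = 0.564892, PV = 32.763761
  t = 9.0000: CF_t = 58.000000, DF = 0.525971, PV = 30.506295
  t = 10.0000: CF_t = 1058.000000, DF = 0.489731, PV = 518.134910
Price P = sum_t PV_t = 889.671468
Convexity numerator sum_t t*(t + 1/m) * CF_t / (1+y/m)^(m*t + 2):
  t = 1.0000: term = 93.636494
  t = 2.0000: term = 261.554453
  t = 3.0000: term = 487.066021
  t = 4.0000: term = 755.844228
  t = 5.0000: term = 1055.648363
  t = 6.0000: term = 1376.077941
  t = 7.0000: term = 1708.352503
  t = 8.0000: term = 2045.114728
  t = 9.0000: term = 2380.254572
  t = 10.0000: term = 49411.379217
Convexity = (1/P) * sum = 59574.928521 / 889.671468 = 66.962840


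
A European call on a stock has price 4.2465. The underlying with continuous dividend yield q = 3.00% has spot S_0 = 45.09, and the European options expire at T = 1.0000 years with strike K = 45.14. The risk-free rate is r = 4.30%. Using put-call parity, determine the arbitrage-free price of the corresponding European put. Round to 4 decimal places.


Answer: Put price = 3.7292

Derivation:
Put-call parity: C - P = S_0 * exp(-qT) - K * exp(-rT).
S_0 * exp(-qT) = 45.0900 * 0.97044553 = 43.75738911
K * exp(-rT) = 45.1400 * 0.95791139 = 43.24012015
P = C - S*exp(-qT) + K*exp(-rT)
P = 4.2465 - 43.75738911 + 43.24012015 = 3.7292


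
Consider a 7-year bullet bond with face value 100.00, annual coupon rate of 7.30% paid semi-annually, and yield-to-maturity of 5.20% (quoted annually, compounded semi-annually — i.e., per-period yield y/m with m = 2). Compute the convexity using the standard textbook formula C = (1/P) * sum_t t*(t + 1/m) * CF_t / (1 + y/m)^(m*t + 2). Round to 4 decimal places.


Coupon per period c = face * coupon_rate / m = 3.650000
Periods per year m = 2; per-period yield y/m = 0.026000
Number of cashflows N = 14
Cashflows (t years, CF_t, discount factor 1/(1+y/m)^(m*t), PV):
  t = 0.5000: CF_t = 3.650000, DF = 0.974659, PV = 3.557505
  t = 1.0000: CF_t = 3.650000, DF = 0.949960, PV = 3.467354
  t = 1.5000: CF_t = 3.650000, DF = 0.925887, PV = 3.379487
  t = 2.0000: CF_t = 3.650000, DF = 0.902424, PV = 3.293847
  t = 2.5000: CF_t = 3.650000, DF = 0.879555, PV = 3.210377
  t = 3.0000: CF_t = 3.650000, DF = 0.857266, PV = 3.129023
  t = 3.5000: CF_t = 3.650000, DF = 0.835542, PV = 3.049730
  t = 4.0000: CF_t = 3.650000, DF = 0.814369, PV = 2.972446
  t = 4.5000: CF_t = 3.650000, DF = 0.793732, PV = 2.897121
  t = 5.0000: CF_t = 3.650000, DF = 0.773618, PV = 2.823705
  t = 5.5000: CF_t = 3.650000, DF = 0.754013, PV = 2.752149
  t = 6.0000: CF_t = 3.650000, DF = 0.734906, PV = 2.682406
  t = 6.5000: CF_t = 3.650000, DF = 0.716282, PV = 2.614431
  t = 7.0000: CF_t = 103.650000, DF = 0.698131, PV = 72.361283
Price P = sum_t PV_t = 112.190862
Convexity numerator sum_t t*(t + 1/m) * CF_t / (1+y/m)^(m*t + 2):
  t = 0.5000: term = 1.689744
  t = 1.0000: term = 4.940770
  t = 1.5000: term = 9.631132
  t = 2.0000: term = 15.645113
  t = 2.5000: term = 22.872972
  t = 3.0000: term = 31.210683
  t = 3.5000: term = 40.559692
  t = 4.0000: term = 50.826682
  t = 4.5000: term = 61.923346
  t = 5.0000: term = 73.766169
  t = 5.5000: term = 86.276221
  t = 6.0000: term = 99.378954
  t = 6.5000: term = 113.004009
  t = 7.0000: term = 3608.866671
Convexity = (1/P) * sum = 4220.592158 / 112.190862 = 37.619750

Answer: Convexity = 37.6197


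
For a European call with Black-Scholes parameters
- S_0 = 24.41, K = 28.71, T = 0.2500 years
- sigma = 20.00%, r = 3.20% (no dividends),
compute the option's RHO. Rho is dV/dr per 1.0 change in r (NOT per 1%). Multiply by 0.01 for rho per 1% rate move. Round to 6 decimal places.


d1 = -1.4925260973; d2 = -1.5925260973
phi(d1) = 0.1309741100; exp(-qT) = 1.0000000000; exp(-rT) = 0.9920319148
N(d2) = 0.0556332720
Rho = K*T*exp(-rT)*N(d2) = 28.7100 * 0.2500 * 0.9920319148 * 0.0556332720 = 0.396126

Answer: Rho = 0.396126


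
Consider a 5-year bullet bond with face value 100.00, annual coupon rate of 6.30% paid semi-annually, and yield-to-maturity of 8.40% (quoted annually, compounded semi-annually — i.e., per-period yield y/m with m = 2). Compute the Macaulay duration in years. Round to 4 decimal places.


Coupon per period c = face * coupon_rate / m = 3.150000
Periods per year m = 2; per-period yield y/m = 0.042000
Number of cashflows N = 10
Cashflows (t years, CF_t, discount factor 1/(1+y/m)^(m*t), PV):
  t = 0.5000: CF_t = 3.150000, DF = 0.959693, PV = 3.023033
  t = 1.0000: CF_t = 3.150000, DF = 0.921010, PV = 2.901183
  t = 1.5000: CF_t = 3.150000, DF = 0.883887, PV = 2.784245
  t = 2.0000: CF_t = 3.150000, DF = 0.848260, PV = 2.672020
  t = 2.5000: CF_t = 3.150000, DF = 0.814069, PV = 2.564318
  t = 3.0000: CF_t = 3.150000, DF = 0.781257, PV = 2.460958
  t = 3.5000: CF_t = 3.150000, DF = 0.749766, PV = 2.361764
  t = 4.0000: CF_t = 3.150000, DF = 0.719545, PV = 2.266568
  t = 4.5000: CF_t = 3.150000, DF = 0.690543, PV = 2.175209
  t = 5.0000: CF_t = 103.150000, DF = 0.662709, PV = 68.358424
Price P = sum_t PV_t = 91.567723
Macaulay numerator sum_t t * PV_t:
  t * PV_t at t = 0.5000: 1.511516
  t * PV_t at t = 1.0000: 2.901183
  t * PV_t at t = 1.5000: 4.176367
  t * PV_t at t = 2.0000: 5.344040
  t * PV_t at t = 2.5000: 6.410796
  t * PV_t at t = 3.0000: 7.382875
  t * PV_t at t = 3.5000: 8.266174
  t * PV_t at t = 4.0000: 9.066273
  t * PV_t at t = 4.5000: 9.788443
  t * PV_t at t = 5.0000: 341.792121
Macaulay duration D = (sum_t t * PV_t) / P = 396.639788 / 91.567723 = 4.331655

Answer: Macaulay duration = 4.3317 years


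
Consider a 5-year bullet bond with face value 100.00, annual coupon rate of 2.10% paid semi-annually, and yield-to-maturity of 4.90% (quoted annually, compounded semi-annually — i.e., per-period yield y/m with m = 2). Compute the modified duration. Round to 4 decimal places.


Coupon per period c = face * coupon_rate / m = 1.050000
Periods per year m = 2; per-period yield y/m = 0.024500
Number of cashflows N = 10
Cashflows (t years, CF_t, discount factor 1/(1+y/m)^(m*t), PV):
  t = 0.5000: CF_t = 1.050000, DF = 0.976086, PV = 1.024890
  t = 1.0000: CF_t = 1.050000, DF = 0.952744, PV = 1.000381
  t = 1.5000: CF_t = 1.050000, DF = 0.929960, PV = 0.976458
  t = 2.0000: CF_t = 1.050000, DF = 0.907721, PV = 0.953107
  t = 2.5000: CF_t = 1.050000, DF = 0.886013, PV = 0.930314
  t = 3.0000: CF_t = 1.050000, DF = 0.864825, PV = 0.908066
  t = 3.5000: CF_t = 1.050000, DF = 0.844143, PV = 0.886351
  t = 4.0000: CF_t = 1.050000, DF = 0.823957, PV = 0.865154
  t = 4.5000: CF_t = 1.050000, DF = 0.804252, PV = 0.844465
  t = 5.0000: CF_t = 101.050000, DF = 0.785019, PV = 79.326207
Price P = sum_t PV_t = 87.715393
First compute Macaulay numerator sum_t t * PV_t:
  t * PV_t at t = 0.5000: 0.512445
  t * PV_t at t = 1.0000: 1.000381
  t * PV_t at t = 1.5000: 1.464686
  t * PV_t at t = 2.0000: 1.906213
  t * PV_t at t = 2.5000: 2.325785
  t * PV_t at t = 3.0000: 2.724199
  t * PV_t at t = 3.5000: 3.102227
  t * PV_t at t = 4.0000: 3.460617
  t * PV_t at t = 4.5000: 3.800092
  t * PV_t at t = 5.0000: 396.631036
Macaulay duration D = 416.927682 / 87.715393 = 4.753187
Modified duration = D / (1 + y/m) = 4.753187 / (1 + 0.024500) = 4.639519

Answer: Modified duration = 4.6395


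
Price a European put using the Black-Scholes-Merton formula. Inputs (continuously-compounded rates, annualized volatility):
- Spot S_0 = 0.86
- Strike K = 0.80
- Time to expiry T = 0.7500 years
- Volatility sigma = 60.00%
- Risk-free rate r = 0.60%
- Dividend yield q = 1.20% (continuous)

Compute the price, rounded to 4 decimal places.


d1 = (ln(S/K) + (r - q + 0.5*sigma^2) * T) / (sigma * sqrt(T)) = 0.39032855
d2 = d1 - sigma * sqrt(T) = -0.12928670
exp(-rT) = 0.99551011; exp(-qT) = 0.99104038
P = K * exp(-rT) * N(-d2) - S_0 * exp(-qT) * N(-d1)
N(-d1) = 0.34814681; N(-d2) = 0.55143460
P = 0.8000 * 0.99551011 * 0.55143460 - 0.8600 * 0.99104038 * 0.34814681 = 0.1424

Answer: Price = 0.1424


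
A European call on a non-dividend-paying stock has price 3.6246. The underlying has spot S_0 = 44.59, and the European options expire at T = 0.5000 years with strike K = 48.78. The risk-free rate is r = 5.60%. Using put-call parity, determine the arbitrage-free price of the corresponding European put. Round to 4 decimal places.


Answer: Put price = 6.4677

Derivation:
Put-call parity: C - P = S_0 * exp(-qT) - K * exp(-rT).
S_0 * exp(-qT) = 44.5900 * 1.00000000 = 44.59000000
K * exp(-rT) = 48.7800 * 0.97238837 = 47.43310453
P = C - S*exp(-qT) + K*exp(-rT)
P = 3.6246 - 44.59000000 + 47.43310453 = 6.4677


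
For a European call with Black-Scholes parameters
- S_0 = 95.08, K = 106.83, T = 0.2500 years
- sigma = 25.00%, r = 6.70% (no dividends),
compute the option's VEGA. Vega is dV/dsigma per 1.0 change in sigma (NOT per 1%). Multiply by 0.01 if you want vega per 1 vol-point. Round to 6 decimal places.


d1 = -0.7356611477; d2 = -0.8606611477
phi(d1) = 0.3043620917; exp(-qT) = 1.0000000000; exp(-rT) = 0.9833895013
Vega = S * exp(-qT) * phi(d1) * sqrt(T) = 95.0800 * 1.0000000000 * 0.3043620917 * 0.5000000000 = 14.469374

Answer: Vega = 14.469374


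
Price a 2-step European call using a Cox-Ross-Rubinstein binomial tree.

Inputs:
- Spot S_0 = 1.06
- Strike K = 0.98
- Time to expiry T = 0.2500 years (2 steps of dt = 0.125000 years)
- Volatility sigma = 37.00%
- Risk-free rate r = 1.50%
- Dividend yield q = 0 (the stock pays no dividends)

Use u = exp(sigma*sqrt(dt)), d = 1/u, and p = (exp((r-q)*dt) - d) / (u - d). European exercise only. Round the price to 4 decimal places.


dt = T/N = 0.125000
u = exp(sigma*sqrt(dt)) = 1.139757; d = 1/u = 0.877380
p = (exp((r-q)*dt) - d) / (u - d) = 0.474496
Discount per step: exp(-r*dt) = 0.998127
Stock lattice S(k, i) with i counting down-moves:
  k=0: S(0,0) = 1.0600
  k=1: S(1,0) = 1.2081; S(1,1) = 0.9300
  k=2: S(2,0) = 1.3770; S(2,1) = 1.0600; S(2,2) = 0.8160
Terminal payoffs V(N, i) = max(S_T - K, 0):
  V(2,0) = 0.396988; V(2,1) = 0.080000; V(2,2) = 0.000000
Backward induction: V(k, i) = exp(-r*dt) * [p * V(k+1, i) + (1-p) * V(k+1, i+1)].
  V(1,0) = exp(-r*dt) * [p*0.396988 + (1-p)*0.080000] = 0.229978
  V(1,1) = exp(-r*dt) * [p*0.080000 + (1-p)*0.000000] = 0.037889
  V(0,0) = exp(-r*dt) * [p*0.229978 + (1-p)*0.037889] = 0.128792

Answer: Price = V(0,0) = 0.1288


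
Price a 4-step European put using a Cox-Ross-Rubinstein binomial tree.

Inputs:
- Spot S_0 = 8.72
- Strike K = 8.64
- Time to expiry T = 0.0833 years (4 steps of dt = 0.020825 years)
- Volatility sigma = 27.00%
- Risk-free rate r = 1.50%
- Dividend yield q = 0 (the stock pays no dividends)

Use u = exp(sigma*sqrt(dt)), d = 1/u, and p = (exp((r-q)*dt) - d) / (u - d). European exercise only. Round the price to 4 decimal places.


dt = T/N = 0.020825
u = exp(sigma*sqrt(dt)) = 1.039732; d = 1/u = 0.961786
p = (exp((r-q)*dt) - d) / (u - d) = 0.494269
Discount per step: exp(-r*dt) = 0.999688
Stock lattice S(k, i) with i counting down-moves:
  k=0: S(0,0) = 8.7200
  k=1: S(1,0) = 9.0665; S(1,1) = 8.3868
  k=2: S(2,0) = 9.4267; S(2,1) = 8.7200; S(2,2) = 8.0663
  k=3: S(3,0) = 9.8012; S(3,1) = 9.0665; S(3,2) = 8.3868; S(3,3) = 7.7580
  k=4: S(4,0) = 10.1907; S(4,1) = 9.4267; S(4,2) = 8.7200; S(4,3) = 8.0663; S(4,4) = 7.4616
Terminal payoffs V(N, i) = max(K - S_T, 0):
  V(4,0) = 0.000000; V(4,1) = 0.000000; V(4,2) = 0.000000; V(4,3) = 0.573719; V(4,4) = 1.178430
Backward induction: V(k, i) = exp(-r*dt) * [p * V(k+1, i) + (1-p) * V(k+1, i+1)].
  V(3,0) = exp(-r*dt) * [p*0.000000 + (1-p)*0.000000] = 0.000000
  V(3,1) = exp(-r*dt) * [p*0.000000 + (1-p)*0.000000] = 0.000000
  V(3,2) = exp(-r*dt) * [p*0.000000 + (1-p)*0.573719] = 0.290057
  V(3,3) = exp(-r*dt) * [p*0.573719 + (1-p)*1.178430] = 0.879266
  V(2,0) = exp(-r*dt) * [p*0.000000 + (1-p)*0.000000] = 0.000000
  V(2,1) = exp(-r*dt) * [p*0.000000 + (1-p)*0.290057] = 0.146645
  V(2,2) = exp(-r*dt) * [p*0.290057 + (1-p)*0.879266] = 0.587855
  V(1,0) = exp(-r*dt) * [p*0.000000 + (1-p)*0.146645] = 0.074140
  V(1,1) = exp(-r*dt) * [p*0.146645 + (1-p)*0.587855] = 0.369663
  V(0,0) = exp(-r*dt) * [p*0.074140 + (1-p)*0.369663] = 0.223525

Answer: Price = V(0,0) = 0.2235


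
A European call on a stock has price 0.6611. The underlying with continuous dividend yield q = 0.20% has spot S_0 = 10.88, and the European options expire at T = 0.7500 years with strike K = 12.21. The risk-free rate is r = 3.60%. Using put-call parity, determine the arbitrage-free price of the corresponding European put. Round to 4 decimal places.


Put-call parity: C - P = S_0 * exp(-qT) - K * exp(-rT).
S_0 * exp(-qT) = 10.8800 * 0.99850112 = 10.86369223
K * exp(-rT) = 12.2100 * 0.97336124 = 11.88474076
P = C - S*exp(-qT) + K*exp(-rT)
P = 0.6611 - 10.86369223 + 11.88474076 = 1.6821

Answer: Put price = 1.6821


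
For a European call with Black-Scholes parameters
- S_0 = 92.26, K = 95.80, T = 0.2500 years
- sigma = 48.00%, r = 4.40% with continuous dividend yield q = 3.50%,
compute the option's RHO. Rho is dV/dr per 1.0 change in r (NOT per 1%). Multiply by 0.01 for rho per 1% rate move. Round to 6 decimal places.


d1 = -0.0275083619; d2 = -0.2675083619
phi(d1) = 0.3987913672; exp(-qT) = 0.9912881698; exp(-rT) = 0.9890602788
N(d2) = 0.3945388884
Rho = K*T*exp(-rT)*N(d2) = 95.8000 * 0.2500 * 0.9890602788 * 0.3945388884 = 9.345835

Answer: Rho = 9.345835


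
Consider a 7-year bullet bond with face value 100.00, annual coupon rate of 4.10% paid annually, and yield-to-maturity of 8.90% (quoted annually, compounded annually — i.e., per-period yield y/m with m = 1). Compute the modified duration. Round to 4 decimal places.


Coupon per period c = face * coupon_rate / m = 4.100000
Periods per year m = 1; per-period yield y/m = 0.089000
Number of cashflows N = 7
Cashflows (t years, CF_t, discount factor 1/(1+y/m)^(m*t), PV):
  t = 1.0000: CF_t = 4.100000, DF = 0.918274, PV = 3.764922
  t = 2.0000: CF_t = 4.100000, DF = 0.843226, PV = 3.457229
  t = 3.0000: CF_t = 4.100000, DF = 0.774313, PV = 3.174682
  t = 4.0000: CF_t = 4.100000, DF = 0.711031, PV = 2.915227
  t = 5.0000: CF_t = 4.100000, DF = 0.652921, PV = 2.676976
  t = 6.0000: CF_t = 4.100000, DF = 0.599560, PV = 2.458196
  t = 7.0000: CF_t = 104.100000, DF = 0.550560, PV = 57.313321
Price P = sum_t PV_t = 75.760552
First compute Macaulay numerator sum_t t * PV_t:
  t * PV_t at t = 1.0000: 3.764922
  t * PV_t at t = 2.0000: 6.914457
  t * PV_t at t = 3.0000: 9.524046
  t * PV_t at t = 4.0000: 11.660907
  t * PV_t at t = 5.0000: 13.384879
  t * PV_t at t = 6.0000: 14.749178
  t * PV_t at t = 7.0000: 401.193244
Macaulay duration D = 461.191634 / 75.760552 = 6.087490
Modified duration = D / (1 + y/m) = 6.087490 / (1 + 0.089000) = 5.589982

Answer: Modified duration = 5.5900


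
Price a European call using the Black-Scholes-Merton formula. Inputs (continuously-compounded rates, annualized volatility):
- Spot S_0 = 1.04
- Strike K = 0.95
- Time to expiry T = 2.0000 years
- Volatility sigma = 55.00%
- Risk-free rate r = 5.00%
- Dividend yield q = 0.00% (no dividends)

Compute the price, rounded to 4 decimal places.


d1 = (ln(S/K) + (r - q + 0.5*sigma^2) * T) / (sigma * sqrt(T)) = 0.63384281
d2 = d1 - sigma * sqrt(T) = -0.14397464
exp(-rT) = 0.90483742; exp(-qT) = 1.00000000
C = S_0 * exp(-qT) * N(d1) - K * exp(-rT) * N(d2)
N(d1) = 0.73690830; N(d2) = 0.44276025
C = 1.0400 * 1.00000000 * 0.73690830 - 0.9500 * 0.90483742 * 0.44276025 = 0.3858

Answer: Price = 0.3858


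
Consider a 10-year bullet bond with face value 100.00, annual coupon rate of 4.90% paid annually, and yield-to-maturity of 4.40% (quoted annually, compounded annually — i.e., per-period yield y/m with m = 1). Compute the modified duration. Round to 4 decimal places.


Answer: Modified duration = 7.8362

Derivation:
Coupon per period c = face * coupon_rate / m = 4.900000
Periods per year m = 1; per-period yield y/m = 0.044000
Number of cashflows N = 10
Cashflows (t years, CF_t, discount factor 1/(1+y/m)^(m*t), PV):
  t = 1.0000: CF_t = 4.900000, DF = 0.957854, PV = 4.693487
  t = 2.0000: CF_t = 4.900000, DF = 0.917485, PV = 4.495677
  t = 3.0000: CF_t = 4.900000, DF = 0.878817, PV = 4.306204
  t = 4.0000: CF_t = 4.900000, DF = 0.841779, PV = 4.124716
  t = 5.0000: CF_t = 4.900000, DF = 0.806302, PV = 3.950878
  t = 6.0000: CF_t = 4.900000, DF = 0.772320, PV = 3.784366
  t = 7.0000: CF_t = 4.900000, DF = 0.739770, PV = 3.624871
  t = 8.0000: CF_t = 4.900000, DF = 0.708592, PV = 3.472099
  t = 9.0000: CF_t = 4.900000, DF = 0.678728, PV = 3.325765
  t = 10.0000: CF_t = 104.900000, DF = 0.650122, PV = 68.197821
Price P = sum_t PV_t = 103.975884
First compute Macaulay numerator sum_t t * PV_t:
  t * PV_t at t = 1.0000: 4.693487
  t * PV_t at t = 2.0000: 8.991354
  t * PV_t at t = 3.0000: 12.918612
  t * PV_t at t = 4.0000: 16.498865
  t * PV_t at t = 5.0000: 19.754389
  t * PV_t at t = 6.0000: 22.706194
  t * PV_t at t = 7.0000: 25.374099
  t * PV_t at t = 8.0000: 27.776791
  t * PV_t at t = 9.0000: 29.931887
  t * PV_t at t = 10.0000: 681.978215
Macaulay duration D = 850.623891 / 103.975884 = 8.180973
Modified duration = D / (1 + y/m) = 8.180973 / (1 + 0.044000) = 7.836181


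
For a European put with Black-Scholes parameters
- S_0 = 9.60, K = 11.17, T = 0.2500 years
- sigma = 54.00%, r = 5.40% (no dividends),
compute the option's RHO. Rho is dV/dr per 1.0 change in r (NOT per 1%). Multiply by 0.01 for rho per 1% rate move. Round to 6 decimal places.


Answer: Rho = -2.041106

Derivation:
d1 = -0.3759944985; d2 = -0.6459944985
phi(d1) = 0.3717162574; exp(-qT) = 1.0000000000; exp(-rT) = 0.9865907163
N(-d2) = 0.7408585409
Rho = -K*T*exp(-rT)*N(-d2) = -11.1700 * 0.2500 * 0.9865907163 * 0.7408585409 = -2.041106


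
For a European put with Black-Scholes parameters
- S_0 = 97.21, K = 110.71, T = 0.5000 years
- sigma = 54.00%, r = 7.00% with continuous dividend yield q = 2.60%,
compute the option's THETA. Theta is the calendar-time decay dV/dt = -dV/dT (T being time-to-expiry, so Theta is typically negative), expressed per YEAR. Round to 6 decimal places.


Answer: Theta = -10.788934

Derivation:
d1 = -0.0920301650; d2 = -0.4738678269
phi(d1) = 0.3972564215; exp(-qT) = 0.9870841350; exp(-rT) = 0.9656054163
Theta = -S*exp(-qT)*phi(d1)*sigma/(2*sqrt(T)) + r*K*exp(-rT)*N(-d2) - q*S*exp(-qT)*N(-d1)
N(-d1) = 0.5366629635; N(-d2) = 0.6822029184; sqrt(T) = 0.7071067812
Term 1 = -97.2100 * 0.9870841350 * 0.3972564215 * 0.5400 / (2 * 0.7071067812) = -14.5550869093
Term 2 = 0.0700 * 110.7100 * 0.9656054163 * 0.6822029184 = 5.1050283343
Term 3 = -0.0260 * 97.2100 * 0.9870841350 * 0.5366629635 = -1.3388751697
Theta = -14.5550869093 + (5.1050283343) + (-1.3388751697) = -10.788934


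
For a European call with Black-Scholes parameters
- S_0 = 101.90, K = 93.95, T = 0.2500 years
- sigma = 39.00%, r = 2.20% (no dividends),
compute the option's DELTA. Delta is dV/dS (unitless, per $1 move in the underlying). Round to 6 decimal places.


d1 = 0.5422652019; d2 = 0.3472652019
phi(d1) = 0.3443955912; exp(-qT) = 1.0000000000; exp(-rT) = 0.9945150973
N(d1) = 0.7061820880
Delta = exp(-qT) * N(d1) = 1.0000000000 * 0.7061820880 = 0.706182

Answer: Delta = 0.706182


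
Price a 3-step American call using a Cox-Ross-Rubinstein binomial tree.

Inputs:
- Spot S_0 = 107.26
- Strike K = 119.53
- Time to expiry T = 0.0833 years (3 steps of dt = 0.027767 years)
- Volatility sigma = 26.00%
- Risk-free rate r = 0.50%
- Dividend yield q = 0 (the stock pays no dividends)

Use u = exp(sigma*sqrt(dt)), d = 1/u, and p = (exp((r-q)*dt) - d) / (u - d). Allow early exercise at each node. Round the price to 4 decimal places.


Answer: Price = V(0,0) = 0.3093

Derivation:
dt = T/N = 0.027767
u = exp(sigma*sqrt(dt)) = 1.044277; d = 1/u = 0.957600
p = (exp((r-q)*dt) - d) / (u - d) = 0.490772
Discount per step: exp(-r*dt) = 0.999861
Stock lattice S(k, i) with i counting down-moves:
  k=0: S(0,0) = 107.2600
  k=1: S(1,0) = 112.0091; S(1,1) = 102.7122
  k=2: S(2,0) = 116.9686; S(2,1) = 107.2600; S(2,2) = 98.3573
  k=3: S(3,0) = 122.1476; S(3,1) = 112.0091; S(3,2) = 102.7122; S(3,3) = 94.1870
Terminal payoffs V(N, i) = max(S_T - K, 0):
  V(3,0) = 2.617556; V(3,1) = 0.000000; V(3,2) = 0.000000; V(3,3) = 0.000000
Backward induction: V(k, i) = exp(-r*dt) * [p * V(k+1, i) + (1-p) * V(k+1, i+1)]; then take max(V_cont, immediate exercise) for American.
  V(2,0) = exp(-r*dt) * [p*2.617556 + (1-p)*0.000000] = 1.284446; exercise = 0.000000; V(2,0) = max -> 1.284446
  V(2,1) = exp(-r*dt) * [p*0.000000 + (1-p)*0.000000] = 0.000000; exercise = 0.000000; V(2,1) = max -> 0.000000
  V(2,2) = exp(-r*dt) * [p*0.000000 + (1-p)*0.000000] = 0.000000; exercise = 0.000000; V(2,2) = max -> 0.000000
  V(1,0) = exp(-r*dt) * [p*1.284446 + (1-p)*0.000000] = 0.630283; exercise = 0.000000; V(1,0) = max -> 0.630283
  V(1,1) = exp(-r*dt) * [p*0.000000 + (1-p)*0.000000] = 0.000000; exercise = 0.000000; V(1,1) = max -> 0.000000
  V(0,0) = exp(-r*dt) * [p*0.630283 + (1-p)*0.000000] = 0.309283; exercise = 0.000000; V(0,0) = max -> 0.309283


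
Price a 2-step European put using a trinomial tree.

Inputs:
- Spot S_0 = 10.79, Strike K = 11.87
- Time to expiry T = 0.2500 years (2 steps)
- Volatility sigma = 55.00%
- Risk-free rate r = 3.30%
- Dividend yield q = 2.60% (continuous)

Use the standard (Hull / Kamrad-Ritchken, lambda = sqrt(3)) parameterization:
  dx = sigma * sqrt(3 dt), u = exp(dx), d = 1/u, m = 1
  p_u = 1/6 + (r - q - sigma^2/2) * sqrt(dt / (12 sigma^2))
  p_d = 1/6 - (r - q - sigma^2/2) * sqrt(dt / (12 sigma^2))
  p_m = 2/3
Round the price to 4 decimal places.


dt = T/N = 0.125000; dx = sigma*sqrt(3*dt) = 0.336805
u = exp(dx) = 1.400466; d = 1/u = 0.714048
p_u = 0.139899, p_m = 0.666667, p_d = 0.193435
Discount per step: exp(-r*dt) = 0.995883
Stock lattice S(k, j) with j the centered position index:
  k=0: S(0,+0) = 10.7900
  k=1: S(1,-1) = 7.7046; S(1,+0) = 10.7900; S(1,+1) = 15.1110
  k=2: S(2,-2) = 5.5014; S(2,-1) = 7.7046; S(2,+0) = 10.7900; S(2,+1) = 15.1110; S(2,+2) = 21.1625
Terminal payoffs V(N, j) = max(K - S_T, 0):
  V(2,-2) = 6.368559; V(2,-1) = 4.165420; V(2,+0) = 1.080000; V(2,+1) = 0.000000; V(2,+2) = 0.000000
Backward induction: V(k, j) = exp(-r*dt) * [p_u * V(k+1, j+1) + p_m * V(k+1, j) + p_d * V(k+1, j-1)]
  V(1,-1) = exp(-r*dt) * [p_u*1.080000 + p_m*4.165420 + p_d*6.368559] = 4.142813
  V(1,+0) = exp(-r*dt) * [p_u*0.000000 + p_m*1.080000 + p_d*4.165420] = 1.519456
  V(1,+1) = exp(-r*dt) * [p_u*0.000000 + p_m*0.000000 + p_d*1.080000] = 0.208050
  V(0,+0) = exp(-r*dt) * [p_u*0.208050 + p_m*1.519456 + p_d*4.142813] = 1.835852

Answer: Price = V(0,0) = 1.8359


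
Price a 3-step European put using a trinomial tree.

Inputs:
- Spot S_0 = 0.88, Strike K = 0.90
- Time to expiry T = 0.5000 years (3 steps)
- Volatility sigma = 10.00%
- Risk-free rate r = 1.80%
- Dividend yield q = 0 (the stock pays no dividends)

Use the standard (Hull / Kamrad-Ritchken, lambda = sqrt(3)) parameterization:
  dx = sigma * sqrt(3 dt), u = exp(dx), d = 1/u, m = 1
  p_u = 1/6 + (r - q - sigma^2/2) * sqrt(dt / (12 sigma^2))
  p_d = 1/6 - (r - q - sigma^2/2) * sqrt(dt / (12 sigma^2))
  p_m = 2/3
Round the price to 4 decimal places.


Answer: Price = V(0,0) = 0.0319

Derivation:
dt = T/N = 0.166667; dx = sigma*sqrt(3*dt) = 0.070711
u = exp(dx) = 1.073271; d = 1/u = 0.931731
p_u = 0.181987, p_m = 0.666667, p_d = 0.151346
Discount per step: exp(-r*dt) = 0.997004
Stock lattice S(k, j) with j the centered position index:
  k=0: S(0,+0) = 0.8800
  k=1: S(1,-1) = 0.8199; S(1,+0) = 0.8800; S(1,+1) = 0.9445
  k=2: S(2,-2) = 0.7639; S(2,-1) = 0.8199; S(2,+0) = 0.8800; S(2,+1) = 0.9445; S(2,+2) = 1.0137
  k=3: S(3,-3) = 0.7118; S(3,-2) = 0.7639; S(3,-1) = 0.8199; S(3,+0) = 0.8800; S(3,+1) = 0.9445; S(3,+2) = 1.0137; S(3,+3) = 1.0880
Terminal payoffs V(N, j) = max(K - S_T, 0):
  V(3,-3) = 0.188205; V(3,-2) = 0.136051; V(3,-1) = 0.080076; V(3,+0) = 0.020000; V(3,+1) = 0.000000; V(3,+2) = 0.000000; V(3,+3) = 0.000000
Backward induction: V(k, j) = exp(-r*dt) * [p_u * V(k+1, j+1) + p_m * V(k+1, j) + p_d * V(k+1, j-1)]
  V(2,-2) = exp(-r*dt) * [p_u*0.080076 + p_m*0.136051 + p_d*0.188205] = 0.133357
  V(2,-1) = exp(-r*dt) * [p_u*0.020000 + p_m*0.080076 + p_d*0.136051] = 0.077382
  V(2,+0) = exp(-r*dt) * [p_u*0.000000 + p_m*0.020000 + p_d*0.080076] = 0.025376
  V(2,+1) = exp(-r*dt) * [p_u*0.000000 + p_m*0.000000 + p_d*0.020000] = 0.003018
  V(2,+2) = exp(-r*dt) * [p_u*0.000000 + p_m*0.000000 + p_d*0.000000] = 0.000000
  V(1,-1) = exp(-r*dt) * [p_u*0.025376 + p_m*0.077382 + p_d*0.133357] = 0.076161
  V(1,+0) = exp(-r*dt) * [p_u*0.003018 + p_m*0.025376 + p_d*0.077382] = 0.029091
  V(1,+1) = exp(-r*dt) * [p_u*0.000000 + p_m*0.003018 + p_d*0.025376] = 0.005835
  V(0,+0) = exp(-r*dt) * [p_u*0.005835 + p_m*0.029091 + p_d*0.076161] = 0.031887


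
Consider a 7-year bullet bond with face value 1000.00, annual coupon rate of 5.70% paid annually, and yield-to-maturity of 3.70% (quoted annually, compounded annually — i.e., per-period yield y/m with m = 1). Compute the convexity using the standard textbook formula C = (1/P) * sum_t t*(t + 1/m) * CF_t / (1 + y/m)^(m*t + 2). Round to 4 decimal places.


Coupon per period c = face * coupon_rate / m = 57.000000
Periods per year m = 1; per-period yield y/m = 0.037000
Number of cashflows N = 7
Cashflows (t years, CF_t, discount factor 1/(1+y/m)^(m*t), PV):
  t = 1.0000: CF_t = 57.000000, DF = 0.964320, PV = 54.966249
  t = 2.0000: CF_t = 57.000000, DF = 0.929913, PV = 53.005062
  t = 3.0000: CF_t = 57.000000, DF = 0.896734, PV = 51.113849
  t = 4.0000: CF_t = 57.000000, DF = 0.864739, PV = 49.290115
  t = 5.0000: CF_t = 57.000000, DF = 0.833885, PV = 47.531451
  t = 6.0000: CF_t = 57.000000, DF = 0.804132, PV = 45.835536
  t = 7.0000: CF_t = 1057.000000, DF = 0.775441, PV = 819.641034
Price P = sum_t PV_t = 1121.383296
Convexity numerator sum_t t*(t + 1/m) * CF_t / (1+y/m)^(m*t + 2):
  t = 1.0000: term = 102.227698
  t = 2.0000: term = 295.740689
  t = 3.0000: term = 570.377414
  t = 4.0000: term = 916.710726
  t = 5.0000: term = 1326.003944
  t = 6.0000: term = 1790.169258
  t = 7.0000: term = 42682.928288
Convexity = (1/P) * sum = 47684.158018 / 1121.383296 = 42.522622

Answer: Convexity = 42.5226


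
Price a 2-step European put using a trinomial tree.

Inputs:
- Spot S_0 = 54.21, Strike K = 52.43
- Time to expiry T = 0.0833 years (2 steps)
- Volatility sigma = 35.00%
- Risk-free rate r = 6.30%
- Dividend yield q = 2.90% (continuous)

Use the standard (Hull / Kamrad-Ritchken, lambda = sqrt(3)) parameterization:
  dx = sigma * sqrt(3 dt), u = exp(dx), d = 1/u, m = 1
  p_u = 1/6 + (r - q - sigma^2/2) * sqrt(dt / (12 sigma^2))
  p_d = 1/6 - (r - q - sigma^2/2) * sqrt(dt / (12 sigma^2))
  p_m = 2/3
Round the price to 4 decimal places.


Answer: Price = V(0,0) = 1.3234

Derivation:
dt = T/N = 0.041650; dx = sigma*sqrt(3*dt) = 0.123719
u = exp(dx) = 1.131698; d = 1/u = 0.883628
p_u = 0.162080, p_m = 0.666667, p_d = 0.171254
Discount per step: exp(-r*dt) = 0.997379
Stock lattice S(k, j) with j the centered position index:
  k=0: S(0,+0) = 54.2100
  k=1: S(1,-1) = 47.9015; S(1,+0) = 54.2100; S(1,+1) = 61.3493
  k=2: S(2,-2) = 42.3271; S(2,-1) = 47.9015; S(2,+0) = 54.2100; S(2,+1) = 61.3493; S(2,+2) = 69.4289
Terminal payoffs V(N, j) = max(K - S_T, 0):
  V(2,-2) = 10.102901; V(2,-1) = 4.528517; V(2,+0) = 0.000000; V(2,+1) = 0.000000; V(2,+2) = 0.000000
Backward induction: V(k, j) = exp(-r*dt) * [p_u * V(k+1, j+1) + p_m * V(k+1, j) + p_d * V(k+1, j-1)]
  V(1,-1) = exp(-r*dt) * [p_u*0.000000 + p_m*4.528517 + p_d*10.102901] = 4.736724
  V(1,+0) = exp(-r*dt) * [p_u*0.000000 + p_m*0.000000 + p_d*4.528517] = 0.773492
  V(1,+1) = exp(-r*dt) * [p_u*0.000000 + p_m*0.000000 + p_d*0.000000] = 0.000000
  V(0,+0) = exp(-r*dt) * [p_u*0.000000 + p_m*0.773492 + p_d*4.736724] = 1.323365


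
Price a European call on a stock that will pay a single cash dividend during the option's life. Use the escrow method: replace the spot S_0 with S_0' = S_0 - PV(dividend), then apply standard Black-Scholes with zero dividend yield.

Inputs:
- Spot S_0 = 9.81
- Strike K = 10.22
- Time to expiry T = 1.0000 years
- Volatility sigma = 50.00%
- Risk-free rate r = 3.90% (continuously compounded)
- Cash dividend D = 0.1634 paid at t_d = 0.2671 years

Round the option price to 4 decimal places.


PV(D) = D * exp(-r * t_d) = 0.1634 * 0.98963717 = 0.16170671
S_0' = S_0 - PV(D) = 9.8100 - 0.16170671 = 9.64829329
d1 = (ln(S_0'/K) + (r + sigma^2/2)*T) / (sigma*sqrt(T)) = 0.21286891
d2 = d1 - sigma*sqrt(T) = -0.28713109
exp(-rT) = 0.96175071
N(d1) = 0.58428539; N(d2) = 0.38700597
C = S_0' * N(d1) - K * exp(-rT) * N(d2) = 9.64829329 * 0.58428539 - 10.2200 * 0.96175071 * 0.38700597 = 1.8334

Answer: Price = 1.8334


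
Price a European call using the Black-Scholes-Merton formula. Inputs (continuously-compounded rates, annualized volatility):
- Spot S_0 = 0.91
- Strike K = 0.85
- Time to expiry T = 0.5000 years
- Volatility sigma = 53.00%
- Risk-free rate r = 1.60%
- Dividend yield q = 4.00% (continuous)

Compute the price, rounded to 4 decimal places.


Answer: Price = 0.1548

Derivation:
d1 = (ln(S/K) + (r - q + 0.5*sigma^2) * T) / (sigma * sqrt(T)) = 0.33736531
d2 = d1 - sigma * sqrt(T) = -0.03740128
exp(-rT) = 0.99203191; exp(-qT) = 0.98019867
C = S_0 * exp(-qT) * N(d1) - K * exp(-rT) * N(d2)
N(d1) = 0.63207924; N(d2) = 0.48508253
C = 0.9100 * 0.98019867 * 0.63207924 - 0.8500 * 0.99203191 * 0.48508253 = 0.1548


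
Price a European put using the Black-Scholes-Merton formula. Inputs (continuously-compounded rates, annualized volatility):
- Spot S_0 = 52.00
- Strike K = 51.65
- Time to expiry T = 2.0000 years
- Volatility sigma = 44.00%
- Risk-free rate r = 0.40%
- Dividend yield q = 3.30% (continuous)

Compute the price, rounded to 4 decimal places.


Answer: Price = 13.5245

Derivation:
d1 = (ln(S/K) + (r - q + 0.5*sigma^2) * T) / (sigma * sqrt(T)) = 0.22877078
d2 = d1 - sigma * sqrt(T) = -0.39348319
exp(-rT) = 0.99203191; exp(-qT) = 0.93613086
P = K * exp(-rT) * N(-d2) - S_0 * exp(-qT) * N(-d1)
N(-d1) = 0.40952354; N(-d2) = 0.65301868
P = 51.6500 * 0.99203191 * 0.65301868 - 52.0000 * 0.93613086 * 0.40952354 = 13.5245


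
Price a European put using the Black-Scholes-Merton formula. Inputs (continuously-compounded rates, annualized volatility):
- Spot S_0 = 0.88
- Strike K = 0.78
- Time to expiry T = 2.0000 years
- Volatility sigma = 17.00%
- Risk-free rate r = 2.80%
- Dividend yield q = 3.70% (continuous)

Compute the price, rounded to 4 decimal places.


Answer: Price = 0.0412

Derivation:
d1 = (ln(S/K) + (r - q + 0.5*sigma^2) * T) / (sigma * sqrt(T)) = 0.54708431
d2 = d1 - sigma * sqrt(T) = 0.30666800
exp(-rT) = 0.94553914; exp(-qT) = 0.92867169
P = K * exp(-rT) * N(-d2) - S_0 * exp(-qT) * N(-d1)
N(-d1) = 0.29216041; N(-d2) = 0.37954804
P = 0.7800 * 0.94553914 * 0.37954804 - 0.8800 * 0.92867169 * 0.29216041 = 0.0412


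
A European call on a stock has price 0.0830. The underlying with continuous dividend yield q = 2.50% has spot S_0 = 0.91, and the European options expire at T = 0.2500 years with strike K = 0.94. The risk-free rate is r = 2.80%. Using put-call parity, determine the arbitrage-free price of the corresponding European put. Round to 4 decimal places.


Put-call parity: C - P = S_0 * exp(-qT) - K * exp(-rT).
S_0 * exp(-qT) = 0.9100 * 0.99376949 = 0.90433024
K * exp(-rT) = 0.9400 * 0.99302444 = 0.93344298
P = C - S*exp(-qT) + K*exp(-rT)
P = 0.0830 - 0.90433024 + 0.93344298 = 0.1121

Answer: Put price = 0.1121


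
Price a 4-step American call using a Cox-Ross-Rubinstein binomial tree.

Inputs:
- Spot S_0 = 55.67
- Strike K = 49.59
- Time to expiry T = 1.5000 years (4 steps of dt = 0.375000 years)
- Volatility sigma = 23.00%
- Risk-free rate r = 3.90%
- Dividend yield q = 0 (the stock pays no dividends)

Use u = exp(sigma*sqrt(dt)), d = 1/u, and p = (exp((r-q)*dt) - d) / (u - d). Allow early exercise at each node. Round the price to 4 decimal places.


Answer: Price = V(0,0) = 11.4843

Derivation:
dt = T/N = 0.375000
u = exp(sigma*sqrt(dt)) = 1.151247; d = 1/u = 0.868623
p = (exp((r-q)*dt) - d) / (u - d) = 0.516974
Discount per step: exp(-r*dt) = 0.985481
Stock lattice S(k, i) with i counting down-moves:
  k=0: S(0,0) = 55.6700
  k=1: S(1,0) = 64.0899; S(1,1) = 48.3563
  k=2: S(2,0) = 73.7833; S(2,1) = 55.6700; S(2,2) = 42.0034
  k=3: S(3,0) = 84.9428; S(3,1) = 64.0899; S(3,2) = 48.3563; S(3,3) = 36.4851
  k=4: S(4,0) = 97.7902; S(4,1) = 73.7833; S(4,2) = 55.6700; S(4,3) = 42.0034; S(4,4) = 31.6918
Terminal payoffs V(N, i) = max(S_T - K, 0):
  V(4,0) = 48.200168; V(4,1) = 24.193322; V(4,2) = 6.080000; V(4,3) = 0.000000; V(4,4) = 0.000000
Backward induction: V(k, i) = exp(-r*dt) * [p * V(k+1, i) + (1-p) * V(k+1, i+1)]; then take max(V_cont, immediate exercise) for American.
  V(3,0) = exp(-r*dt) * [p*48.200168 + (1-p)*24.193322] = 36.072801; exercise = 35.352825; V(3,0) = max -> 36.072801
  V(3,1) = exp(-r*dt) * [p*24.193322 + (1-p)*6.080000] = 15.219894; exercise = 14.499918; V(3,1) = max -> 15.219894
  V(3,2) = exp(-r*dt) * [p*6.080000 + (1-p)*0.000000] = 3.097568; exercise = 0.000000; V(3,2) = max -> 3.097568
  V(3,3) = exp(-r*dt) * [p*0.000000 + (1-p)*0.000000] = 0.000000; exercise = 0.000000; V(3,3) = max -> 0.000000
  V(2,0) = exp(-r*dt) * [p*36.072801 + (1-p)*15.219894] = 25.622822; exercise = 24.193322; V(2,0) = max -> 25.622822
  V(2,1) = exp(-r*dt) * [p*15.219894 + (1-p)*3.097568] = 9.228539; exercise = 6.080000; V(2,1) = max -> 9.228539
  V(2,2) = exp(-r*dt) * [p*3.097568 + (1-p)*0.000000] = 1.578113; exercise = 0.000000; V(2,2) = max -> 1.578113
  V(1,0) = exp(-r*dt) * [p*25.622822 + (1-p)*9.228539] = 17.446924; exercise = 14.499918; V(1,0) = max -> 17.446924
  V(1,1) = exp(-r*dt) * [p*9.228539 + (1-p)*1.578113] = 5.452852; exercise = 0.000000; V(1,1) = max -> 5.452852
  V(0,0) = exp(-r*dt) * [p*17.446924 + (1-p)*5.452852] = 11.484286; exercise = 6.080000; V(0,0) = max -> 11.484286
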